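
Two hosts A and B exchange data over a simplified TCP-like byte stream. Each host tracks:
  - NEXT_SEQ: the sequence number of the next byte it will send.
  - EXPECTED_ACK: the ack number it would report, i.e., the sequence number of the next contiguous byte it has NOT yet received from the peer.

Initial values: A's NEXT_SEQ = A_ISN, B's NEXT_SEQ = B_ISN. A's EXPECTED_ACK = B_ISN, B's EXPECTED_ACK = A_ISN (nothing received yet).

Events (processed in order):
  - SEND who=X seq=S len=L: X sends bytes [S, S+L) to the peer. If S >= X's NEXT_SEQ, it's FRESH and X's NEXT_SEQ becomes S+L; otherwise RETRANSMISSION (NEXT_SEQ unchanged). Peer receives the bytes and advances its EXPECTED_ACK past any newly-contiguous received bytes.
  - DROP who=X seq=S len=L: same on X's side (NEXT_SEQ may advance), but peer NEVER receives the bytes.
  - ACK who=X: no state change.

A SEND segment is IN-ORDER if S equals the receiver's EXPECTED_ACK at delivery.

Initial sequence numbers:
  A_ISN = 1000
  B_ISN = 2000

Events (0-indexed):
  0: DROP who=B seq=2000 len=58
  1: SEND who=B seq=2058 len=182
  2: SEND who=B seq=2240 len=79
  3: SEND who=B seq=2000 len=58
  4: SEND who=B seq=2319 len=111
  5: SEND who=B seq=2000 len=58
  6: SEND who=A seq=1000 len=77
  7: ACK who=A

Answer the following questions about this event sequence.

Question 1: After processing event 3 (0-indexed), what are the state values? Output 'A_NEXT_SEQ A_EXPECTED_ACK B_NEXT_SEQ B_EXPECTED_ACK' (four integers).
After event 0: A_seq=1000 A_ack=2000 B_seq=2058 B_ack=1000
After event 1: A_seq=1000 A_ack=2000 B_seq=2240 B_ack=1000
After event 2: A_seq=1000 A_ack=2000 B_seq=2319 B_ack=1000
After event 3: A_seq=1000 A_ack=2319 B_seq=2319 B_ack=1000

1000 2319 2319 1000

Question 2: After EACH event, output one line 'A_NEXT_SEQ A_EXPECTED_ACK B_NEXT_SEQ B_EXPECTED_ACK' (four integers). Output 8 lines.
1000 2000 2058 1000
1000 2000 2240 1000
1000 2000 2319 1000
1000 2319 2319 1000
1000 2430 2430 1000
1000 2430 2430 1000
1077 2430 2430 1077
1077 2430 2430 1077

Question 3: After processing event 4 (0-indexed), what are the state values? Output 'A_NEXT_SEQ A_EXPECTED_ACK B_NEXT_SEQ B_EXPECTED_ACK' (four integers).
After event 0: A_seq=1000 A_ack=2000 B_seq=2058 B_ack=1000
After event 1: A_seq=1000 A_ack=2000 B_seq=2240 B_ack=1000
After event 2: A_seq=1000 A_ack=2000 B_seq=2319 B_ack=1000
After event 3: A_seq=1000 A_ack=2319 B_seq=2319 B_ack=1000
After event 4: A_seq=1000 A_ack=2430 B_seq=2430 B_ack=1000

1000 2430 2430 1000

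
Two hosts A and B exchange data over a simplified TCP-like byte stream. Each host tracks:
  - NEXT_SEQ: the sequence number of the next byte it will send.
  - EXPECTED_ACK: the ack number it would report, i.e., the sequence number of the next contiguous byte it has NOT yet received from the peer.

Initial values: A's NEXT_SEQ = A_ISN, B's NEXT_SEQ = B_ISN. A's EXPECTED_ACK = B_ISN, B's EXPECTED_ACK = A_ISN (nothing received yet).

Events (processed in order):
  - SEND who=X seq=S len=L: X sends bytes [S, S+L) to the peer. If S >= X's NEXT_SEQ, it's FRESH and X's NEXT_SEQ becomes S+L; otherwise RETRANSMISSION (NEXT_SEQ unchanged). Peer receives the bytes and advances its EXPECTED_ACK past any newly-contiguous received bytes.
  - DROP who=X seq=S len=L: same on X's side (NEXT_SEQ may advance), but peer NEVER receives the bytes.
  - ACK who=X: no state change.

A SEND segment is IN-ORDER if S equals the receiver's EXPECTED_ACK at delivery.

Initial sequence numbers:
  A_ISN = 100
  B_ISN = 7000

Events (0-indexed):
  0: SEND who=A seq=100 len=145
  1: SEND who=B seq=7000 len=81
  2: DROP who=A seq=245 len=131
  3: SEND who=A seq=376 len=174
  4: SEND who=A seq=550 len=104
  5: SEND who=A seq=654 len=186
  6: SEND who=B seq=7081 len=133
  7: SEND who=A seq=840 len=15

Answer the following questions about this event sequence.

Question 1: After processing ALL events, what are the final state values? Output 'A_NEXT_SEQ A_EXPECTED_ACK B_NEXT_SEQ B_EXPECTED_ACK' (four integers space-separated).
After event 0: A_seq=245 A_ack=7000 B_seq=7000 B_ack=245
After event 1: A_seq=245 A_ack=7081 B_seq=7081 B_ack=245
After event 2: A_seq=376 A_ack=7081 B_seq=7081 B_ack=245
After event 3: A_seq=550 A_ack=7081 B_seq=7081 B_ack=245
After event 4: A_seq=654 A_ack=7081 B_seq=7081 B_ack=245
After event 5: A_seq=840 A_ack=7081 B_seq=7081 B_ack=245
After event 6: A_seq=840 A_ack=7214 B_seq=7214 B_ack=245
After event 7: A_seq=855 A_ack=7214 B_seq=7214 B_ack=245

Answer: 855 7214 7214 245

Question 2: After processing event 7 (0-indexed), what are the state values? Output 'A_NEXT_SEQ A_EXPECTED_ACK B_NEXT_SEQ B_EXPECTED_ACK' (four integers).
After event 0: A_seq=245 A_ack=7000 B_seq=7000 B_ack=245
After event 1: A_seq=245 A_ack=7081 B_seq=7081 B_ack=245
After event 2: A_seq=376 A_ack=7081 B_seq=7081 B_ack=245
After event 3: A_seq=550 A_ack=7081 B_seq=7081 B_ack=245
After event 4: A_seq=654 A_ack=7081 B_seq=7081 B_ack=245
After event 5: A_seq=840 A_ack=7081 B_seq=7081 B_ack=245
After event 6: A_seq=840 A_ack=7214 B_seq=7214 B_ack=245
After event 7: A_seq=855 A_ack=7214 B_seq=7214 B_ack=245

855 7214 7214 245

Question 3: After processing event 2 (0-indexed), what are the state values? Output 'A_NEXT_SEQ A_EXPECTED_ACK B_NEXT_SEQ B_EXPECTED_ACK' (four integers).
After event 0: A_seq=245 A_ack=7000 B_seq=7000 B_ack=245
After event 1: A_seq=245 A_ack=7081 B_seq=7081 B_ack=245
After event 2: A_seq=376 A_ack=7081 B_seq=7081 B_ack=245

376 7081 7081 245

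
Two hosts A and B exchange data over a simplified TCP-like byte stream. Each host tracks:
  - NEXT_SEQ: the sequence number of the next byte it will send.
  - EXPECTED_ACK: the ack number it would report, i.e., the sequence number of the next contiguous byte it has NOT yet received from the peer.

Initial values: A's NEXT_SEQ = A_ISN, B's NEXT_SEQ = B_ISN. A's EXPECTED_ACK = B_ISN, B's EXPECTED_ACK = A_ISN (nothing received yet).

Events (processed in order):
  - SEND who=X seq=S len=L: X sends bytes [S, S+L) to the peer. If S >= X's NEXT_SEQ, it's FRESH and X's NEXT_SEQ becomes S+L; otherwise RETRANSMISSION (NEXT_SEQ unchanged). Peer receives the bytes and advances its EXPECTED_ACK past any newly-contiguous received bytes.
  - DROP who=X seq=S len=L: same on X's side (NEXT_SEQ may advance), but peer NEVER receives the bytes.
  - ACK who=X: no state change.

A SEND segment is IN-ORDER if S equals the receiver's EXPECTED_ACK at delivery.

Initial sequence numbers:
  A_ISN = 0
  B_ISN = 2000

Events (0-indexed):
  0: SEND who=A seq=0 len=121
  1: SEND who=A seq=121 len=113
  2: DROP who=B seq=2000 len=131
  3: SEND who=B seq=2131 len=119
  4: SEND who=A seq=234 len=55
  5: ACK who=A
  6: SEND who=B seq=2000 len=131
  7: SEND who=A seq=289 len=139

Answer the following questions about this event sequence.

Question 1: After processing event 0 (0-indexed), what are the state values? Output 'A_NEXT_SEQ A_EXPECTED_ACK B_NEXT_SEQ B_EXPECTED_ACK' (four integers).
After event 0: A_seq=121 A_ack=2000 B_seq=2000 B_ack=121

121 2000 2000 121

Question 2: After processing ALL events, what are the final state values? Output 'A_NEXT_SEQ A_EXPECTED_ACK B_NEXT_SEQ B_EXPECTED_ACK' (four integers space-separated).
After event 0: A_seq=121 A_ack=2000 B_seq=2000 B_ack=121
After event 1: A_seq=234 A_ack=2000 B_seq=2000 B_ack=234
After event 2: A_seq=234 A_ack=2000 B_seq=2131 B_ack=234
After event 3: A_seq=234 A_ack=2000 B_seq=2250 B_ack=234
After event 4: A_seq=289 A_ack=2000 B_seq=2250 B_ack=289
After event 5: A_seq=289 A_ack=2000 B_seq=2250 B_ack=289
After event 6: A_seq=289 A_ack=2250 B_seq=2250 B_ack=289
After event 7: A_seq=428 A_ack=2250 B_seq=2250 B_ack=428

Answer: 428 2250 2250 428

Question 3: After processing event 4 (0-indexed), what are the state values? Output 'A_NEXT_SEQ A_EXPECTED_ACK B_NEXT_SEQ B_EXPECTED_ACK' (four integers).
After event 0: A_seq=121 A_ack=2000 B_seq=2000 B_ack=121
After event 1: A_seq=234 A_ack=2000 B_seq=2000 B_ack=234
After event 2: A_seq=234 A_ack=2000 B_seq=2131 B_ack=234
After event 3: A_seq=234 A_ack=2000 B_seq=2250 B_ack=234
After event 4: A_seq=289 A_ack=2000 B_seq=2250 B_ack=289

289 2000 2250 289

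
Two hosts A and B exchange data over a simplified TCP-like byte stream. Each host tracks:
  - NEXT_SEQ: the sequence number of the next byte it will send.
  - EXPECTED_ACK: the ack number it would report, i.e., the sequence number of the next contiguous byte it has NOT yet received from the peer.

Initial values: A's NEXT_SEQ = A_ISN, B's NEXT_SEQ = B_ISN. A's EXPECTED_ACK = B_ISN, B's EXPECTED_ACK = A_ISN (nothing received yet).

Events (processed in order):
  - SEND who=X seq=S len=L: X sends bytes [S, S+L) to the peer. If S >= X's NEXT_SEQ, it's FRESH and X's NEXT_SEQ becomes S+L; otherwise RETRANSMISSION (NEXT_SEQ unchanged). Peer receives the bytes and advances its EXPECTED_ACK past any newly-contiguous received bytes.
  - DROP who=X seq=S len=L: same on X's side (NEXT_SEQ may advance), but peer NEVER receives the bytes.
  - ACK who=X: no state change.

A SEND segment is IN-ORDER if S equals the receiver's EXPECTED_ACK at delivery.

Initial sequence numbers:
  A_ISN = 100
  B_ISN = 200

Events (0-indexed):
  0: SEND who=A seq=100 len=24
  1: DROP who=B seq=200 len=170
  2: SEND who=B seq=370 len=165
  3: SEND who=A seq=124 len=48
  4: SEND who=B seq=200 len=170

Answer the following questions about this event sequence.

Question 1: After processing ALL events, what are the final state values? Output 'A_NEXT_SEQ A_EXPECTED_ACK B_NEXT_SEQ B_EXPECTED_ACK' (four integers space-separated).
After event 0: A_seq=124 A_ack=200 B_seq=200 B_ack=124
After event 1: A_seq=124 A_ack=200 B_seq=370 B_ack=124
After event 2: A_seq=124 A_ack=200 B_seq=535 B_ack=124
After event 3: A_seq=172 A_ack=200 B_seq=535 B_ack=172
After event 4: A_seq=172 A_ack=535 B_seq=535 B_ack=172

Answer: 172 535 535 172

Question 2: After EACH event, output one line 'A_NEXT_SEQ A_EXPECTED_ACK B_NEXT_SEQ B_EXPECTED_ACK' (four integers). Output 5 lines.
124 200 200 124
124 200 370 124
124 200 535 124
172 200 535 172
172 535 535 172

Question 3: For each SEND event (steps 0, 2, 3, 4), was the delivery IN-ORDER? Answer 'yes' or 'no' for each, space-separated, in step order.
Answer: yes no yes yes

Derivation:
Step 0: SEND seq=100 -> in-order
Step 2: SEND seq=370 -> out-of-order
Step 3: SEND seq=124 -> in-order
Step 4: SEND seq=200 -> in-order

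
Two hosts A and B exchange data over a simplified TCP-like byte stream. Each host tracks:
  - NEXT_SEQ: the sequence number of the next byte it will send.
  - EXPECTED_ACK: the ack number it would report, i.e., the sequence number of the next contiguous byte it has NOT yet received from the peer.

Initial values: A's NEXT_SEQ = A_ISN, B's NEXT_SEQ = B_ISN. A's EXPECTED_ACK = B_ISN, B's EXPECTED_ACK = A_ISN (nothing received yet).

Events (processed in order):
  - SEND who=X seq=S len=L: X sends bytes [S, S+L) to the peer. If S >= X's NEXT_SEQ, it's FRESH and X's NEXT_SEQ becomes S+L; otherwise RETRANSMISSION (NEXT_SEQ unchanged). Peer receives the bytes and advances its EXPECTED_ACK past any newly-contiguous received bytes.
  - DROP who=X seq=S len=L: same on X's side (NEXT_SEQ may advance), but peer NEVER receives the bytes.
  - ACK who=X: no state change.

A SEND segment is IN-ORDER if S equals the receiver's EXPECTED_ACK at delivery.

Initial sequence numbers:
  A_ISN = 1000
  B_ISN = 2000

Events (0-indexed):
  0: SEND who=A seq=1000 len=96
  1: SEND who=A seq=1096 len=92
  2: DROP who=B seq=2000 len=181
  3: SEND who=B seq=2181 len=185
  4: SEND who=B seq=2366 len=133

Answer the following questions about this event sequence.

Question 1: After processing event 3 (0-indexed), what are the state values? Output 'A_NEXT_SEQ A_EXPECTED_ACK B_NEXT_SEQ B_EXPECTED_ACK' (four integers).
After event 0: A_seq=1096 A_ack=2000 B_seq=2000 B_ack=1096
After event 1: A_seq=1188 A_ack=2000 B_seq=2000 B_ack=1188
After event 2: A_seq=1188 A_ack=2000 B_seq=2181 B_ack=1188
After event 3: A_seq=1188 A_ack=2000 B_seq=2366 B_ack=1188

1188 2000 2366 1188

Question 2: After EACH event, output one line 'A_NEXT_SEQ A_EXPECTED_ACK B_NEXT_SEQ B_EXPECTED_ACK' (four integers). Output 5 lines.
1096 2000 2000 1096
1188 2000 2000 1188
1188 2000 2181 1188
1188 2000 2366 1188
1188 2000 2499 1188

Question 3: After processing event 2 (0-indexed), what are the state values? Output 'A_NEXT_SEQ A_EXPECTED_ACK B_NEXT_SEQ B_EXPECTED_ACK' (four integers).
After event 0: A_seq=1096 A_ack=2000 B_seq=2000 B_ack=1096
After event 1: A_seq=1188 A_ack=2000 B_seq=2000 B_ack=1188
After event 2: A_seq=1188 A_ack=2000 B_seq=2181 B_ack=1188

1188 2000 2181 1188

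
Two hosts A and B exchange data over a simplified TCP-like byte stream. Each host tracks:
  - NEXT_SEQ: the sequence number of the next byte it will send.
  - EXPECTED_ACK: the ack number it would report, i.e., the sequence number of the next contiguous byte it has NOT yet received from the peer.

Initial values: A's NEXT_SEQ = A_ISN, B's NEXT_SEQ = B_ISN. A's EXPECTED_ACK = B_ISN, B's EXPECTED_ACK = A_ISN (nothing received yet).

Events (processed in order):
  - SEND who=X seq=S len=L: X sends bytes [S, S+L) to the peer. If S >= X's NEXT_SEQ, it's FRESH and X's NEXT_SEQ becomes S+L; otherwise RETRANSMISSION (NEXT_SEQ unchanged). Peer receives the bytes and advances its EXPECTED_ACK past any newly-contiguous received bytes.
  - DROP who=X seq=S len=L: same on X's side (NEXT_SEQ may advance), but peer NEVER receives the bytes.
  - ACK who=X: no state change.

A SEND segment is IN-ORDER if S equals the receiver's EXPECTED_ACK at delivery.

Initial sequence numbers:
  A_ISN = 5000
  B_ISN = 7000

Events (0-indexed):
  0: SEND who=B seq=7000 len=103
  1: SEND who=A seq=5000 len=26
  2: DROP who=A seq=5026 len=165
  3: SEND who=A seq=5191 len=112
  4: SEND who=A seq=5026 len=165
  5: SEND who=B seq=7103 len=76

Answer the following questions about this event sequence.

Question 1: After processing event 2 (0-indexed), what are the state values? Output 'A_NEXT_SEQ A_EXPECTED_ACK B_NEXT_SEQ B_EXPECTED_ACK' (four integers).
After event 0: A_seq=5000 A_ack=7103 B_seq=7103 B_ack=5000
After event 1: A_seq=5026 A_ack=7103 B_seq=7103 B_ack=5026
After event 2: A_seq=5191 A_ack=7103 B_seq=7103 B_ack=5026

5191 7103 7103 5026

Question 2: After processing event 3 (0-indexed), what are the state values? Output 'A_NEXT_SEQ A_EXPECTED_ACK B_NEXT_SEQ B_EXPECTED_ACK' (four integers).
After event 0: A_seq=5000 A_ack=7103 B_seq=7103 B_ack=5000
After event 1: A_seq=5026 A_ack=7103 B_seq=7103 B_ack=5026
After event 2: A_seq=5191 A_ack=7103 B_seq=7103 B_ack=5026
After event 3: A_seq=5303 A_ack=7103 B_seq=7103 B_ack=5026

5303 7103 7103 5026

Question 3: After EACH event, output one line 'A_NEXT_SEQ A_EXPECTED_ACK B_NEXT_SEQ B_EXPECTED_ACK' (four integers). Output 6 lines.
5000 7103 7103 5000
5026 7103 7103 5026
5191 7103 7103 5026
5303 7103 7103 5026
5303 7103 7103 5303
5303 7179 7179 5303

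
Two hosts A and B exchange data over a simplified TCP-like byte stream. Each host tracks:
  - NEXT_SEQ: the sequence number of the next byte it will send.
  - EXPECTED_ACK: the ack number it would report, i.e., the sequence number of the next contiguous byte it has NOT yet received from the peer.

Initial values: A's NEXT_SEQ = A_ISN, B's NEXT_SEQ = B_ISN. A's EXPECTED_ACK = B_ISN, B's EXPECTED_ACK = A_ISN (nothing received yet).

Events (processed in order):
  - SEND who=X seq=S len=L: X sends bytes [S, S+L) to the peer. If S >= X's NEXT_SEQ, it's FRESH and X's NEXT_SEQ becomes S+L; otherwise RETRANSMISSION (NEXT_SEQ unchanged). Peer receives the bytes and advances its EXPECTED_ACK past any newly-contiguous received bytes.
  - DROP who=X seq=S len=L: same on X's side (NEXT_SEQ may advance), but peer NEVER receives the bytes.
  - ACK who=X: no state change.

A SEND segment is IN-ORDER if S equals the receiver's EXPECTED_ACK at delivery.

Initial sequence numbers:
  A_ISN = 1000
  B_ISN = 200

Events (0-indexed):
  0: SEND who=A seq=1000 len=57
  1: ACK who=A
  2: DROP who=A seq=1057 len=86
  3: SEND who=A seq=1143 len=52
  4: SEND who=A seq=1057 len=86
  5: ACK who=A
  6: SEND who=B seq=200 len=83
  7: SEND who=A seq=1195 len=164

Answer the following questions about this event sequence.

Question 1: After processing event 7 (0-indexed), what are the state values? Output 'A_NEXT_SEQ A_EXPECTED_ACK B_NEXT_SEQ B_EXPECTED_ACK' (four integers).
After event 0: A_seq=1057 A_ack=200 B_seq=200 B_ack=1057
After event 1: A_seq=1057 A_ack=200 B_seq=200 B_ack=1057
After event 2: A_seq=1143 A_ack=200 B_seq=200 B_ack=1057
After event 3: A_seq=1195 A_ack=200 B_seq=200 B_ack=1057
After event 4: A_seq=1195 A_ack=200 B_seq=200 B_ack=1195
After event 5: A_seq=1195 A_ack=200 B_seq=200 B_ack=1195
After event 6: A_seq=1195 A_ack=283 B_seq=283 B_ack=1195
After event 7: A_seq=1359 A_ack=283 B_seq=283 B_ack=1359

1359 283 283 1359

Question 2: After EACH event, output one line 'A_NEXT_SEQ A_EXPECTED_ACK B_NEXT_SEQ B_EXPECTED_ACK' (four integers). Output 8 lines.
1057 200 200 1057
1057 200 200 1057
1143 200 200 1057
1195 200 200 1057
1195 200 200 1195
1195 200 200 1195
1195 283 283 1195
1359 283 283 1359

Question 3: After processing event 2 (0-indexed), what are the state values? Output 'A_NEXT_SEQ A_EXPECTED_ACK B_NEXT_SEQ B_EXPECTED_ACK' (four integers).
After event 0: A_seq=1057 A_ack=200 B_seq=200 B_ack=1057
After event 1: A_seq=1057 A_ack=200 B_seq=200 B_ack=1057
After event 2: A_seq=1143 A_ack=200 B_seq=200 B_ack=1057

1143 200 200 1057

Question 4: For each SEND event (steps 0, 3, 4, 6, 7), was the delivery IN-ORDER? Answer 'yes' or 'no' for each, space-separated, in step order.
Step 0: SEND seq=1000 -> in-order
Step 3: SEND seq=1143 -> out-of-order
Step 4: SEND seq=1057 -> in-order
Step 6: SEND seq=200 -> in-order
Step 7: SEND seq=1195 -> in-order

Answer: yes no yes yes yes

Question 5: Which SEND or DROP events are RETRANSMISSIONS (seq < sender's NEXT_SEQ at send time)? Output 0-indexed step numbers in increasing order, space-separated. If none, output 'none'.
Answer: 4

Derivation:
Step 0: SEND seq=1000 -> fresh
Step 2: DROP seq=1057 -> fresh
Step 3: SEND seq=1143 -> fresh
Step 4: SEND seq=1057 -> retransmit
Step 6: SEND seq=200 -> fresh
Step 7: SEND seq=1195 -> fresh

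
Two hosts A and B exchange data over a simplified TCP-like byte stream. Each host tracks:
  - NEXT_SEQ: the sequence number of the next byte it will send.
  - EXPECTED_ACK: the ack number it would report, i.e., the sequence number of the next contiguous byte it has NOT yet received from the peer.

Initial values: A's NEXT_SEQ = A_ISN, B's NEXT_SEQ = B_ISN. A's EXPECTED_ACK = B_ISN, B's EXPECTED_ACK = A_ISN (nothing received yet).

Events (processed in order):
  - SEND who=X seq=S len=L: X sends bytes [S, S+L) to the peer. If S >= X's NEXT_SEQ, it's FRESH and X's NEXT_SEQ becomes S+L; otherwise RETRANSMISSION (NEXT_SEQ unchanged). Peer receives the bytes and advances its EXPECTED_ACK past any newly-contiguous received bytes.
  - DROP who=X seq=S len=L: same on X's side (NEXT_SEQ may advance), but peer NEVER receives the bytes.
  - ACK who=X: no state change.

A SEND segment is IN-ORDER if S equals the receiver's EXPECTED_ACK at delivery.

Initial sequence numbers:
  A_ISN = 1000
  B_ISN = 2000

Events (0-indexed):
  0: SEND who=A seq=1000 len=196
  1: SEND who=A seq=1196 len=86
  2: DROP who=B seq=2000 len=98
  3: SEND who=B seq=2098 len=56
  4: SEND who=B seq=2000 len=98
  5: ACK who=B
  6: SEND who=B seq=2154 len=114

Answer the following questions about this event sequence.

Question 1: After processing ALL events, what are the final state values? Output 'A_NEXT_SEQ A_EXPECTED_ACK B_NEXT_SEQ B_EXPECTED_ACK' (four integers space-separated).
Answer: 1282 2268 2268 1282

Derivation:
After event 0: A_seq=1196 A_ack=2000 B_seq=2000 B_ack=1196
After event 1: A_seq=1282 A_ack=2000 B_seq=2000 B_ack=1282
After event 2: A_seq=1282 A_ack=2000 B_seq=2098 B_ack=1282
After event 3: A_seq=1282 A_ack=2000 B_seq=2154 B_ack=1282
After event 4: A_seq=1282 A_ack=2154 B_seq=2154 B_ack=1282
After event 5: A_seq=1282 A_ack=2154 B_seq=2154 B_ack=1282
After event 6: A_seq=1282 A_ack=2268 B_seq=2268 B_ack=1282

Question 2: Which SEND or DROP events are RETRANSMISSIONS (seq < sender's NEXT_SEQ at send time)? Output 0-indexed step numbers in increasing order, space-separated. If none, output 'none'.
Step 0: SEND seq=1000 -> fresh
Step 1: SEND seq=1196 -> fresh
Step 2: DROP seq=2000 -> fresh
Step 3: SEND seq=2098 -> fresh
Step 4: SEND seq=2000 -> retransmit
Step 6: SEND seq=2154 -> fresh

Answer: 4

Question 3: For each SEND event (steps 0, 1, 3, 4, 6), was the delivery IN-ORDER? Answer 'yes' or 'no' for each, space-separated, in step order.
Step 0: SEND seq=1000 -> in-order
Step 1: SEND seq=1196 -> in-order
Step 3: SEND seq=2098 -> out-of-order
Step 4: SEND seq=2000 -> in-order
Step 6: SEND seq=2154 -> in-order

Answer: yes yes no yes yes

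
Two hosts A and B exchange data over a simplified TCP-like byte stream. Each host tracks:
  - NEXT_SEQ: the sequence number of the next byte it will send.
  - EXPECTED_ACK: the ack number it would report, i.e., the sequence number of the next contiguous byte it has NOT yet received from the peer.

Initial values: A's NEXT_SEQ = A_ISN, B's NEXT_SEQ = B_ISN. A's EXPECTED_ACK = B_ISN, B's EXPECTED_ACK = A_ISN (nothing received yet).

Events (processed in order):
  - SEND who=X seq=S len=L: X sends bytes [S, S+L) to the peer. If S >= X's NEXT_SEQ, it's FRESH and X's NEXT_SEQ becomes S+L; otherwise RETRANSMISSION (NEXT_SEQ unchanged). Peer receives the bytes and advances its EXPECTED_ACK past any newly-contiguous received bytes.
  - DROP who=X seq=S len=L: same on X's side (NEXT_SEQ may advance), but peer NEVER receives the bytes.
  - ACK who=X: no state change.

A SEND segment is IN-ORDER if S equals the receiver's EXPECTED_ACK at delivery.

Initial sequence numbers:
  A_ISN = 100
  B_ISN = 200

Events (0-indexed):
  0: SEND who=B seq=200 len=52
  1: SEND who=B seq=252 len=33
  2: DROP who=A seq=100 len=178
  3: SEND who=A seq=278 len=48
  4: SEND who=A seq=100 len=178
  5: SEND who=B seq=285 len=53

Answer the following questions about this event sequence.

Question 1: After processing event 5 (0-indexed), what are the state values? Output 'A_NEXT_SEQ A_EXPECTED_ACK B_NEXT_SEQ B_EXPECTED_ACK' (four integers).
After event 0: A_seq=100 A_ack=252 B_seq=252 B_ack=100
After event 1: A_seq=100 A_ack=285 B_seq=285 B_ack=100
After event 2: A_seq=278 A_ack=285 B_seq=285 B_ack=100
After event 3: A_seq=326 A_ack=285 B_seq=285 B_ack=100
After event 4: A_seq=326 A_ack=285 B_seq=285 B_ack=326
After event 5: A_seq=326 A_ack=338 B_seq=338 B_ack=326

326 338 338 326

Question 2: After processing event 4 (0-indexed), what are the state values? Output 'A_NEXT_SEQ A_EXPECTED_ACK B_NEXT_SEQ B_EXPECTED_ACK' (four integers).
After event 0: A_seq=100 A_ack=252 B_seq=252 B_ack=100
After event 1: A_seq=100 A_ack=285 B_seq=285 B_ack=100
After event 2: A_seq=278 A_ack=285 B_seq=285 B_ack=100
After event 3: A_seq=326 A_ack=285 B_seq=285 B_ack=100
After event 4: A_seq=326 A_ack=285 B_seq=285 B_ack=326

326 285 285 326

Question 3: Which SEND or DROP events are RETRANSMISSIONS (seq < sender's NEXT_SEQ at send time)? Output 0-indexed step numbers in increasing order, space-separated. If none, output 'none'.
Step 0: SEND seq=200 -> fresh
Step 1: SEND seq=252 -> fresh
Step 2: DROP seq=100 -> fresh
Step 3: SEND seq=278 -> fresh
Step 4: SEND seq=100 -> retransmit
Step 5: SEND seq=285 -> fresh

Answer: 4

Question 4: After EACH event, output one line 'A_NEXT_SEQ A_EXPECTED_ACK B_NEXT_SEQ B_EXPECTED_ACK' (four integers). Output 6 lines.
100 252 252 100
100 285 285 100
278 285 285 100
326 285 285 100
326 285 285 326
326 338 338 326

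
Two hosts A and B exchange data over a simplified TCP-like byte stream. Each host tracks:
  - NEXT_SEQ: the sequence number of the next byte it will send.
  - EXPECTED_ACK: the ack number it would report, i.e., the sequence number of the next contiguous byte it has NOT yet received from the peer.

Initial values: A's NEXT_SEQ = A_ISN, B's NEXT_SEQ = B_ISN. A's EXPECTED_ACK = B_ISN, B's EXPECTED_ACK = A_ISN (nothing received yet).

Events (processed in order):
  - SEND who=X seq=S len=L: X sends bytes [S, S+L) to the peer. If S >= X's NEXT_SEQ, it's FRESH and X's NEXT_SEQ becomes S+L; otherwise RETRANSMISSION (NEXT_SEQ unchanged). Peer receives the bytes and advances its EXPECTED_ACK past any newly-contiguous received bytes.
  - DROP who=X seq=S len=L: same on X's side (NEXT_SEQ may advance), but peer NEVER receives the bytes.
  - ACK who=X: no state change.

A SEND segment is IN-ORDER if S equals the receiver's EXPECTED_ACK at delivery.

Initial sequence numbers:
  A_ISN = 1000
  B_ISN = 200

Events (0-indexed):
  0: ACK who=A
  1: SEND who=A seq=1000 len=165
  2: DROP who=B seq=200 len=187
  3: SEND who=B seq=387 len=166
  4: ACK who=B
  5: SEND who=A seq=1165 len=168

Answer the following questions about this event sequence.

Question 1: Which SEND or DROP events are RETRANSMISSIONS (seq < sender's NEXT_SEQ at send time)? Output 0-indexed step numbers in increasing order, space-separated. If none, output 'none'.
Answer: none

Derivation:
Step 1: SEND seq=1000 -> fresh
Step 2: DROP seq=200 -> fresh
Step 3: SEND seq=387 -> fresh
Step 5: SEND seq=1165 -> fresh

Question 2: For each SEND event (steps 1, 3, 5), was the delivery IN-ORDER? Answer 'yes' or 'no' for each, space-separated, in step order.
Answer: yes no yes

Derivation:
Step 1: SEND seq=1000 -> in-order
Step 3: SEND seq=387 -> out-of-order
Step 5: SEND seq=1165 -> in-order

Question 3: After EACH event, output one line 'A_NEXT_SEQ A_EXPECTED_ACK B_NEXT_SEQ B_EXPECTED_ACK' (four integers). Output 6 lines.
1000 200 200 1000
1165 200 200 1165
1165 200 387 1165
1165 200 553 1165
1165 200 553 1165
1333 200 553 1333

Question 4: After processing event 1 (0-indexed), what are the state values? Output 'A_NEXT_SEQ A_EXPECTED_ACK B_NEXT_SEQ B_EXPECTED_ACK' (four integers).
After event 0: A_seq=1000 A_ack=200 B_seq=200 B_ack=1000
After event 1: A_seq=1165 A_ack=200 B_seq=200 B_ack=1165

1165 200 200 1165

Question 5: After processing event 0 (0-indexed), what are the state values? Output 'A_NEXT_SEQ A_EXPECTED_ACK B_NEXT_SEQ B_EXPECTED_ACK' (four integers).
After event 0: A_seq=1000 A_ack=200 B_seq=200 B_ack=1000

1000 200 200 1000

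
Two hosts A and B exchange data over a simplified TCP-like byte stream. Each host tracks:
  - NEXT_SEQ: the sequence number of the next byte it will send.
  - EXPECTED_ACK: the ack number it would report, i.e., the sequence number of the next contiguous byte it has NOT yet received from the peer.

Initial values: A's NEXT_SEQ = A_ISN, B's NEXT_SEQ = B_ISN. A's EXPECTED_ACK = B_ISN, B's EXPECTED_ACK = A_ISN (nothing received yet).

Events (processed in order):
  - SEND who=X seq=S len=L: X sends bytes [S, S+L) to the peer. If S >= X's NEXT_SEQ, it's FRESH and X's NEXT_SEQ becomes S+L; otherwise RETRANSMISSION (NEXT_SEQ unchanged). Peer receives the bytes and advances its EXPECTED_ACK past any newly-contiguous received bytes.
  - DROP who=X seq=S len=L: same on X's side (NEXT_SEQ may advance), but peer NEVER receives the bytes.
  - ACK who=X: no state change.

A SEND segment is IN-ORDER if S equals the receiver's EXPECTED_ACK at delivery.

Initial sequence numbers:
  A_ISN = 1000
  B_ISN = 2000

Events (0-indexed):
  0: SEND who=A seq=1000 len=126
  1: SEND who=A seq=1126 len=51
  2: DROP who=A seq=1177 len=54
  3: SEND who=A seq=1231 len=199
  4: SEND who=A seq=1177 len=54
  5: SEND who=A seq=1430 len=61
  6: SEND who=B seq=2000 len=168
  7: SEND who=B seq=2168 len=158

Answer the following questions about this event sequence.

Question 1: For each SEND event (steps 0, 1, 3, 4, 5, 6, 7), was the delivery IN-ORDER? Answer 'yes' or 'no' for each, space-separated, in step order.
Answer: yes yes no yes yes yes yes

Derivation:
Step 0: SEND seq=1000 -> in-order
Step 1: SEND seq=1126 -> in-order
Step 3: SEND seq=1231 -> out-of-order
Step 4: SEND seq=1177 -> in-order
Step 5: SEND seq=1430 -> in-order
Step 6: SEND seq=2000 -> in-order
Step 7: SEND seq=2168 -> in-order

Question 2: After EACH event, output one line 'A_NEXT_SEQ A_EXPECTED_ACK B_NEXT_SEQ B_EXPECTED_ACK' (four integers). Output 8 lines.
1126 2000 2000 1126
1177 2000 2000 1177
1231 2000 2000 1177
1430 2000 2000 1177
1430 2000 2000 1430
1491 2000 2000 1491
1491 2168 2168 1491
1491 2326 2326 1491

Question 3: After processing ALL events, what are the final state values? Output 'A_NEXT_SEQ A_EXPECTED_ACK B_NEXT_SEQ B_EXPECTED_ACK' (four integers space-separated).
Answer: 1491 2326 2326 1491

Derivation:
After event 0: A_seq=1126 A_ack=2000 B_seq=2000 B_ack=1126
After event 1: A_seq=1177 A_ack=2000 B_seq=2000 B_ack=1177
After event 2: A_seq=1231 A_ack=2000 B_seq=2000 B_ack=1177
After event 3: A_seq=1430 A_ack=2000 B_seq=2000 B_ack=1177
After event 4: A_seq=1430 A_ack=2000 B_seq=2000 B_ack=1430
After event 5: A_seq=1491 A_ack=2000 B_seq=2000 B_ack=1491
After event 6: A_seq=1491 A_ack=2168 B_seq=2168 B_ack=1491
After event 7: A_seq=1491 A_ack=2326 B_seq=2326 B_ack=1491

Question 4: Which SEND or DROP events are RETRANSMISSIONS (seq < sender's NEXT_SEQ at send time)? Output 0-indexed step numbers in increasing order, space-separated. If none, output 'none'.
Step 0: SEND seq=1000 -> fresh
Step 1: SEND seq=1126 -> fresh
Step 2: DROP seq=1177 -> fresh
Step 3: SEND seq=1231 -> fresh
Step 4: SEND seq=1177 -> retransmit
Step 5: SEND seq=1430 -> fresh
Step 6: SEND seq=2000 -> fresh
Step 7: SEND seq=2168 -> fresh

Answer: 4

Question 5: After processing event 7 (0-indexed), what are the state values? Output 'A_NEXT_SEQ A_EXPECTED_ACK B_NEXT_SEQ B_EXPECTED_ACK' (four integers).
After event 0: A_seq=1126 A_ack=2000 B_seq=2000 B_ack=1126
After event 1: A_seq=1177 A_ack=2000 B_seq=2000 B_ack=1177
After event 2: A_seq=1231 A_ack=2000 B_seq=2000 B_ack=1177
After event 3: A_seq=1430 A_ack=2000 B_seq=2000 B_ack=1177
After event 4: A_seq=1430 A_ack=2000 B_seq=2000 B_ack=1430
After event 5: A_seq=1491 A_ack=2000 B_seq=2000 B_ack=1491
After event 6: A_seq=1491 A_ack=2168 B_seq=2168 B_ack=1491
After event 7: A_seq=1491 A_ack=2326 B_seq=2326 B_ack=1491

1491 2326 2326 1491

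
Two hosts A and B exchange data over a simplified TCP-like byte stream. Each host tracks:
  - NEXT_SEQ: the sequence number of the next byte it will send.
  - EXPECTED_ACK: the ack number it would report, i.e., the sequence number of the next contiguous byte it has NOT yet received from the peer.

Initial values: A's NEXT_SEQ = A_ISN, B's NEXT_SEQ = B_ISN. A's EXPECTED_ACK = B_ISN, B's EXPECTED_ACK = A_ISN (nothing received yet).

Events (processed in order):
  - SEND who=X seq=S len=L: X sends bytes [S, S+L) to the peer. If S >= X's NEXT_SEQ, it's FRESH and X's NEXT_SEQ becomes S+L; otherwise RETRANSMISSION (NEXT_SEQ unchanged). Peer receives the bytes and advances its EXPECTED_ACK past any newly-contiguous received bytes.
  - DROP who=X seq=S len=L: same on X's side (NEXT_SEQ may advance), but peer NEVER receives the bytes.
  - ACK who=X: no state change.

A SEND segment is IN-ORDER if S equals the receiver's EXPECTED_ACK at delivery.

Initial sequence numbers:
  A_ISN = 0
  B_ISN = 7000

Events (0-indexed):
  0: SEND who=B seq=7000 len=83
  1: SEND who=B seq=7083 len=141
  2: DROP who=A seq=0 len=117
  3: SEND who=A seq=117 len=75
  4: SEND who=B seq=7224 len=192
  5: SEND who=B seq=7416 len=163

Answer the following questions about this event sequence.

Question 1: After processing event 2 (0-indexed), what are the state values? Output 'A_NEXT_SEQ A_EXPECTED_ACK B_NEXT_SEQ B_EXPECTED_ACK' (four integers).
After event 0: A_seq=0 A_ack=7083 B_seq=7083 B_ack=0
After event 1: A_seq=0 A_ack=7224 B_seq=7224 B_ack=0
After event 2: A_seq=117 A_ack=7224 B_seq=7224 B_ack=0

117 7224 7224 0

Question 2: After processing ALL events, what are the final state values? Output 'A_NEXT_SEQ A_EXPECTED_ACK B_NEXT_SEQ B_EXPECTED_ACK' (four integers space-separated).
Answer: 192 7579 7579 0

Derivation:
After event 0: A_seq=0 A_ack=7083 B_seq=7083 B_ack=0
After event 1: A_seq=0 A_ack=7224 B_seq=7224 B_ack=0
After event 2: A_seq=117 A_ack=7224 B_seq=7224 B_ack=0
After event 3: A_seq=192 A_ack=7224 B_seq=7224 B_ack=0
After event 4: A_seq=192 A_ack=7416 B_seq=7416 B_ack=0
After event 5: A_seq=192 A_ack=7579 B_seq=7579 B_ack=0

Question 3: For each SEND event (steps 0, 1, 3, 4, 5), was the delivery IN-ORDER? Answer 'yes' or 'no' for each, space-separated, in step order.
Step 0: SEND seq=7000 -> in-order
Step 1: SEND seq=7083 -> in-order
Step 3: SEND seq=117 -> out-of-order
Step 4: SEND seq=7224 -> in-order
Step 5: SEND seq=7416 -> in-order

Answer: yes yes no yes yes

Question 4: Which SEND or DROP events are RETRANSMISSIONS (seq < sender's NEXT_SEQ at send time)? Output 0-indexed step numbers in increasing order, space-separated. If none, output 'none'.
Answer: none

Derivation:
Step 0: SEND seq=7000 -> fresh
Step 1: SEND seq=7083 -> fresh
Step 2: DROP seq=0 -> fresh
Step 3: SEND seq=117 -> fresh
Step 4: SEND seq=7224 -> fresh
Step 5: SEND seq=7416 -> fresh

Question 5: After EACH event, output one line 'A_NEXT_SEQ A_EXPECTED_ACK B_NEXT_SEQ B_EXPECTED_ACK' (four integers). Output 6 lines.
0 7083 7083 0
0 7224 7224 0
117 7224 7224 0
192 7224 7224 0
192 7416 7416 0
192 7579 7579 0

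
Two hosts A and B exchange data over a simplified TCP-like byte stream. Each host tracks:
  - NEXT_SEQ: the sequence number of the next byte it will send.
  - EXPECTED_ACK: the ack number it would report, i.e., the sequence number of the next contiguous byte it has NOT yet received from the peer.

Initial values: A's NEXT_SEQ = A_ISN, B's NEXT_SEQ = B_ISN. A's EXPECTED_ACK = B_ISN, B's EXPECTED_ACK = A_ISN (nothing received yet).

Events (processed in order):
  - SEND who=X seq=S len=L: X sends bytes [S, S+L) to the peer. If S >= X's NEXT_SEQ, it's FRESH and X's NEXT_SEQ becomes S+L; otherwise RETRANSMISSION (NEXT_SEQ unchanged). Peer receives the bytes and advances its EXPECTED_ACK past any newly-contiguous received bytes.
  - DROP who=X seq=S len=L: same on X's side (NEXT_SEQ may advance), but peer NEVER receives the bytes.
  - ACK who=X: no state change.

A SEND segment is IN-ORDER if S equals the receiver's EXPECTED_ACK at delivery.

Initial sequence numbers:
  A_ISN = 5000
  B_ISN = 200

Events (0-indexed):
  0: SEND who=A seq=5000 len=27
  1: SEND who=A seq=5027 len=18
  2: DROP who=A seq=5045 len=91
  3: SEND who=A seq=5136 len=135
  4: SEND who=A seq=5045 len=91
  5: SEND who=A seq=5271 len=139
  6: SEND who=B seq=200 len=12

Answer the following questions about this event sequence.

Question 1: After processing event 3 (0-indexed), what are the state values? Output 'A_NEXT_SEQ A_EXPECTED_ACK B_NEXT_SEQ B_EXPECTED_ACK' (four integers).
After event 0: A_seq=5027 A_ack=200 B_seq=200 B_ack=5027
After event 1: A_seq=5045 A_ack=200 B_seq=200 B_ack=5045
After event 2: A_seq=5136 A_ack=200 B_seq=200 B_ack=5045
After event 3: A_seq=5271 A_ack=200 B_seq=200 B_ack=5045

5271 200 200 5045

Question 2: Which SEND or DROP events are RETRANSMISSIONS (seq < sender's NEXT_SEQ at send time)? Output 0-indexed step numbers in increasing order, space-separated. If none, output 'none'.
Step 0: SEND seq=5000 -> fresh
Step 1: SEND seq=5027 -> fresh
Step 2: DROP seq=5045 -> fresh
Step 3: SEND seq=5136 -> fresh
Step 4: SEND seq=5045 -> retransmit
Step 5: SEND seq=5271 -> fresh
Step 6: SEND seq=200 -> fresh

Answer: 4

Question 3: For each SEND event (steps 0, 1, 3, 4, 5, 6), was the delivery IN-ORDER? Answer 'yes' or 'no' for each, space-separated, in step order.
Step 0: SEND seq=5000 -> in-order
Step 1: SEND seq=5027 -> in-order
Step 3: SEND seq=5136 -> out-of-order
Step 4: SEND seq=5045 -> in-order
Step 5: SEND seq=5271 -> in-order
Step 6: SEND seq=200 -> in-order

Answer: yes yes no yes yes yes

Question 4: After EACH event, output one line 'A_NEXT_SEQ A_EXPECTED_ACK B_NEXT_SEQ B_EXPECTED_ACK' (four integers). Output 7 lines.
5027 200 200 5027
5045 200 200 5045
5136 200 200 5045
5271 200 200 5045
5271 200 200 5271
5410 200 200 5410
5410 212 212 5410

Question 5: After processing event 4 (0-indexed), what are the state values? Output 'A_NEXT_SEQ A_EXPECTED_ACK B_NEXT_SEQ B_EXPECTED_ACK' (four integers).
After event 0: A_seq=5027 A_ack=200 B_seq=200 B_ack=5027
After event 1: A_seq=5045 A_ack=200 B_seq=200 B_ack=5045
After event 2: A_seq=5136 A_ack=200 B_seq=200 B_ack=5045
After event 3: A_seq=5271 A_ack=200 B_seq=200 B_ack=5045
After event 4: A_seq=5271 A_ack=200 B_seq=200 B_ack=5271

5271 200 200 5271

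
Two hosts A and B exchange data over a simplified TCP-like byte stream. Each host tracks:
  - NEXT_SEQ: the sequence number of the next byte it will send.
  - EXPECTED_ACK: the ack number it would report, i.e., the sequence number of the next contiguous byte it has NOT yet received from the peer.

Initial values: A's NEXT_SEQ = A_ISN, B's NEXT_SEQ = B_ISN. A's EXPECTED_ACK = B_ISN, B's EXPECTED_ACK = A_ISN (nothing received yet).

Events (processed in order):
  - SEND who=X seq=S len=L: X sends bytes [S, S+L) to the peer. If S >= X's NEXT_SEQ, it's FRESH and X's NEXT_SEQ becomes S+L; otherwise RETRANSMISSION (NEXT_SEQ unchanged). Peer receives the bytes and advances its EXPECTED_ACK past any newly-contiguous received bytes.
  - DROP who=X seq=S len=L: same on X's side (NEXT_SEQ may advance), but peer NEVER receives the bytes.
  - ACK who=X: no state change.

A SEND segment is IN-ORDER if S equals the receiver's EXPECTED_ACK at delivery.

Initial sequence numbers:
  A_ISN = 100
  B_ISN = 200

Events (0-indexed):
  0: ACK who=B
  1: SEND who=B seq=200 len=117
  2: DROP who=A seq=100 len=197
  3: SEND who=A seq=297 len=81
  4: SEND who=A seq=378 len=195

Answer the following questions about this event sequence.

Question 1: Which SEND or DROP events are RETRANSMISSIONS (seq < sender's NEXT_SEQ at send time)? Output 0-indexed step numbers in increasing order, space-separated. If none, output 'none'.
Answer: none

Derivation:
Step 1: SEND seq=200 -> fresh
Step 2: DROP seq=100 -> fresh
Step 3: SEND seq=297 -> fresh
Step 4: SEND seq=378 -> fresh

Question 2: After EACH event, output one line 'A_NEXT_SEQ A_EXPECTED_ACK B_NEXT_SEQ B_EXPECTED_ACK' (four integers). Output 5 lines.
100 200 200 100
100 317 317 100
297 317 317 100
378 317 317 100
573 317 317 100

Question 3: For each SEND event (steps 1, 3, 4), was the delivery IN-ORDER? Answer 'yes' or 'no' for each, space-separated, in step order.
Answer: yes no no

Derivation:
Step 1: SEND seq=200 -> in-order
Step 3: SEND seq=297 -> out-of-order
Step 4: SEND seq=378 -> out-of-order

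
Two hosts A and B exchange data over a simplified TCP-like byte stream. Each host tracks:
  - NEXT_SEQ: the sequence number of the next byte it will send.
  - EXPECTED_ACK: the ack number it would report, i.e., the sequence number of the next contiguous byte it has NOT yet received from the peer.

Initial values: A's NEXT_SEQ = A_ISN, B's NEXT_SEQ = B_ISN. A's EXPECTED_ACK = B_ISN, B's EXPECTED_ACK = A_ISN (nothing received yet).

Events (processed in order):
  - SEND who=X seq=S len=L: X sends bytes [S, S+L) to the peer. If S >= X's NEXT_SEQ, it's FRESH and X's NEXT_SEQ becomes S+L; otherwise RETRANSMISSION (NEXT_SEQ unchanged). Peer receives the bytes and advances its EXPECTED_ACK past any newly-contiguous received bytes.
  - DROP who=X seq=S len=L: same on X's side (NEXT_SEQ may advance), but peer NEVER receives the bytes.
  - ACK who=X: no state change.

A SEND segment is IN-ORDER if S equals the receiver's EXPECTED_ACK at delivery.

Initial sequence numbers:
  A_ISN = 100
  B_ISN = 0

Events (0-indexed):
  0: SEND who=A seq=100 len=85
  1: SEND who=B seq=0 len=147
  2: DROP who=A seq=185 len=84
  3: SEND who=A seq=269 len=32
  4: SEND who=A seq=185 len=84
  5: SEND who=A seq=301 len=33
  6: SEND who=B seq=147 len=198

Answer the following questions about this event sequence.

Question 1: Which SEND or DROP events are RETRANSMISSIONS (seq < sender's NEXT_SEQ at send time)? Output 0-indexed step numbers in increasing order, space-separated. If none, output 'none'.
Answer: 4

Derivation:
Step 0: SEND seq=100 -> fresh
Step 1: SEND seq=0 -> fresh
Step 2: DROP seq=185 -> fresh
Step 3: SEND seq=269 -> fresh
Step 4: SEND seq=185 -> retransmit
Step 5: SEND seq=301 -> fresh
Step 6: SEND seq=147 -> fresh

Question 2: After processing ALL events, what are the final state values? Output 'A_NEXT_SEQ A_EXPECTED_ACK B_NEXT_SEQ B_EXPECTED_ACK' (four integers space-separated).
After event 0: A_seq=185 A_ack=0 B_seq=0 B_ack=185
After event 1: A_seq=185 A_ack=147 B_seq=147 B_ack=185
After event 2: A_seq=269 A_ack=147 B_seq=147 B_ack=185
After event 3: A_seq=301 A_ack=147 B_seq=147 B_ack=185
After event 4: A_seq=301 A_ack=147 B_seq=147 B_ack=301
After event 5: A_seq=334 A_ack=147 B_seq=147 B_ack=334
After event 6: A_seq=334 A_ack=345 B_seq=345 B_ack=334

Answer: 334 345 345 334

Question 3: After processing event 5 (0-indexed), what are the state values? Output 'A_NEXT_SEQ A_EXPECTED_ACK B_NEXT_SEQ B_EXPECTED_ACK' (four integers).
After event 0: A_seq=185 A_ack=0 B_seq=0 B_ack=185
After event 1: A_seq=185 A_ack=147 B_seq=147 B_ack=185
After event 2: A_seq=269 A_ack=147 B_seq=147 B_ack=185
After event 3: A_seq=301 A_ack=147 B_seq=147 B_ack=185
After event 4: A_seq=301 A_ack=147 B_seq=147 B_ack=301
After event 5: A_seq=334 A_ack=147 B_seq=147 B_ack=334

334 147 147 334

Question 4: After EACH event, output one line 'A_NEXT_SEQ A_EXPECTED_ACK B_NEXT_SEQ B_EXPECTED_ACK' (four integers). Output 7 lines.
185 0 0 185
185 147 147 185
269 147 147 185
301 147 147 185
301 147 147 301
334 147 147 334
334 345 345 334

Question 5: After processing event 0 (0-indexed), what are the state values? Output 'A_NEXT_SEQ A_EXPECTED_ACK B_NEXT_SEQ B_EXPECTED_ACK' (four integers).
After event 0: A_seq=185 A_ack=0 B_seq=0 B_ack=185

185 0 0 185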